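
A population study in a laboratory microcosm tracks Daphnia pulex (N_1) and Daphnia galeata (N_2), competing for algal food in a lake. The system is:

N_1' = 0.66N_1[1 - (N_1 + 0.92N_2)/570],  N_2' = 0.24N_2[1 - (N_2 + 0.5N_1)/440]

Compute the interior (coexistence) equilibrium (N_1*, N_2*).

Setting both brackets to zero gives the nullclines N_1 + 0.92N_2 = 570 and 0.5N_1 + N_2 = 440.
Substituting N_2 = 440 - 0.5N_1 into the first: N_1(1 - 0.92·0.5) = 570 - 0.92·440.
So N_1* = 165/0.54 = 306, and then N_2* = 440 - 0.5·306 = 287.

N_1* ≈ 306, N_2* ≈ 287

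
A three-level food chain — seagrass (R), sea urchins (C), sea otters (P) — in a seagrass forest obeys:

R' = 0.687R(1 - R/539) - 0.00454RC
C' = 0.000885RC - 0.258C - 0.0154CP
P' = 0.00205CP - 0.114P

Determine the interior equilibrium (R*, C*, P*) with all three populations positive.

R* ≈ 341, C* ≈ 55.6, P* ≈ 2.84

From dP/dt = 0: 0.00205C* = 0.114, so C* = 55.6.
From dR/dt = 0: 0.687(1 - R*/539) = 0.00454·55.6, giving R* = 539·(1 - 0.367) = 341.
From dC/dt = 0: 0.000885·341 - 0.258 = 0.0154P*, so P* = 0.0437/0.0154 = 2.84.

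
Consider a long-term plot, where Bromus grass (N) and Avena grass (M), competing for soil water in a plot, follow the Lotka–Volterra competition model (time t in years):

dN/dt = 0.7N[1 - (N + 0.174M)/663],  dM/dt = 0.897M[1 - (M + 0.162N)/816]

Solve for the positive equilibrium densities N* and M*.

N* ≈ 536, M* ≈ 729

Setting both brackets to zero gives the nullclines N + 0.174M = 663 and 0.162N + M = 816.
Substituting M = 816 - 0.162N into the first: N(1 - 0.174·0.162) = 663 - 0.174·816.
So N* = 521/0.972 = 536, and then M* = 816 - 0.162·536 = 729.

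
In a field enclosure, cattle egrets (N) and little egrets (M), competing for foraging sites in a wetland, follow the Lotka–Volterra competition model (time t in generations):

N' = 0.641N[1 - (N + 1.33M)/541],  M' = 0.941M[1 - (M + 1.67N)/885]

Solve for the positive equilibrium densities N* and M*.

N* ≈ 521, M* ≈ 15.1

Setting both brackets to zero gives the nullclines N + 1.33M = 541 and 1.67N + M = 885.
Substituting M = 885 - 1.67N into the first: N(1 - 1.33·1.67) = 541 - 1.33·885.
So N* = -636/-1.22 = 521, and then M* = 885 - 1.67·521 = 15.1.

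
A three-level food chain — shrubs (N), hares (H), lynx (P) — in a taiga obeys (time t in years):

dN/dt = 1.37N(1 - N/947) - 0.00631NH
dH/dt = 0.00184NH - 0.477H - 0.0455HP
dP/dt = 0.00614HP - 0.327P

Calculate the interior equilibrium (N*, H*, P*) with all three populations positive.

N* ≈ 715, H* ≈ 53.3, P* ≈ 18.4

From dP/dt = 0: 0.00614H* = 0.327, so H* = 53.3.
From dN/dt = 0: 1.37(1 - N*/947) = 0.00631·53.3, giving N* = 947·(1 - 0.245) = 715.
From dH/dt = 0: 0.00184·715 - 0.477 = 0.0455P*, so P* = 0.838/0.0455 = 18.4.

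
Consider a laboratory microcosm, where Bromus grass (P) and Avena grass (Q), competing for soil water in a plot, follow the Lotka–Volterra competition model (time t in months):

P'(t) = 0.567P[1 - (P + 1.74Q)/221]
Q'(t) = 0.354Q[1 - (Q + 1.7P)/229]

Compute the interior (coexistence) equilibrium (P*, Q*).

Setting both brackets to zero gives the nullclines P + 1.74Q = 221 and 1.7P + Q = 229.
Substituting Q = 229 - 1.7P into the first: P(1 - 1.74·1.7) = 221 - 1.74·229.
So P* = -177/-1.96 = 90.6, and then Q* = 229 - 1.7·90.6 = 74.9.

P* ≈ 90.6, Q* ≈ 74.9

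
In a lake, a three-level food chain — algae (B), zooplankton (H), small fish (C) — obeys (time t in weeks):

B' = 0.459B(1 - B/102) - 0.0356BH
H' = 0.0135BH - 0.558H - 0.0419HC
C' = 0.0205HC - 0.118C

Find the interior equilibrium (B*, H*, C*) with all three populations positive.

From dC/dt = 0: 0.0205H* = 0.118, so H* = 5.76.
From dB/dt = 0: 0.459(1 - B*/102) = 0.0356·5.76, giving B* = 102·(1 - 0.446) = 56.5.
From dH/dt = 0: 0.0135·56.5 - 0.558 = 0.0419C*, so C* = 0.204/0.0419 = 4.87.

B* ≈ 56.5, H* ≈ 5.76, C* ≈ 4.87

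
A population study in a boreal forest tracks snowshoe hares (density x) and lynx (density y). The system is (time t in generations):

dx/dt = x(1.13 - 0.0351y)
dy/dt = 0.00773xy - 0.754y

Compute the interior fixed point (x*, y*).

Set dy/dt = 0 with y > 0: 0.00773x - 0.754 = 0, so x* = 0.754/0.00773 = 97.5.
Set dx/dt = 0 with x > 0: 1.13 - 0.0351y = 0, so y* = 1.13/0.0351 = 32.2.

x* ≈ 97.5, y* ≈ 32.2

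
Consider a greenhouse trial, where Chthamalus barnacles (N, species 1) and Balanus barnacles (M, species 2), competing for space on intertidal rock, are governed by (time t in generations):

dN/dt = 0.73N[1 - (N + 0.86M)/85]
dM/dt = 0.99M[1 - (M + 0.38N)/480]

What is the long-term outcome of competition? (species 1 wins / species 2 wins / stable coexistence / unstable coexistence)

Compare the nullcline intercepts: K1/α12 = 85/0.86 = 98.8 < K2 = 480; K2/α21 = 480/0.38 = 1260 > K1 = 85.
Since the inequalities point opposite ways, species 2 can invade but species 1 cannot.

species 2 excludes species 1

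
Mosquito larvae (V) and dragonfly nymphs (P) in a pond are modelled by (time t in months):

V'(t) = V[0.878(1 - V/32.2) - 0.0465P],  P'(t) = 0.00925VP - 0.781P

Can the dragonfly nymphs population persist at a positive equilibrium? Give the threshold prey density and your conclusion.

Threshold V = 84.4; K < 84.4, so no, the predator goes extinct.

The predator equation gives dP/dt > 0 only when V > 0.781/0.00925 = 84.4.
Without the predator, V → K = 32.2. Since 32.2 < 84.4, the predator cannot invade.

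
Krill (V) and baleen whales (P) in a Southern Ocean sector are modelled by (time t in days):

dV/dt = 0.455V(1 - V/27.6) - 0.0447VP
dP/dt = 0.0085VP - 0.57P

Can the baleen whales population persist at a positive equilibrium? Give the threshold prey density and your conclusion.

Threshold V = 67.1; K < 67.1, so no, the predator goes extinct.

The predator equation gives dP/dt > 0 only when V > 0.57/0.0085 = 67.1.
Without the predator, V → K = 27.6. Since 27.6 < 67.1, the predator cannot invade.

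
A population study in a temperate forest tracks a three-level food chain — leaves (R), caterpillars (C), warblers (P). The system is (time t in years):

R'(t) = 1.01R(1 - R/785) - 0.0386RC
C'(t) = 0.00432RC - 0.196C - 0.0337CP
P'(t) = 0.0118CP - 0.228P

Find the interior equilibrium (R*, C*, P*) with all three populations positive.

From dP/dt = 0: 0.0118C* = 0.228, so C* = 19.3.
From dR/dt = 0: 1.01(1 - R*/785) = 0.0386·19.3, giving R* = 785·(1 - 0.738) = 205.
From dC/dt = 0: 0.00432·205 - 0.196 = 0.0337P*, so P* = 0.691/0.0337 = 20.5.

R* ≈ 205, C* ≈ 19.3, P* ≈ 20.5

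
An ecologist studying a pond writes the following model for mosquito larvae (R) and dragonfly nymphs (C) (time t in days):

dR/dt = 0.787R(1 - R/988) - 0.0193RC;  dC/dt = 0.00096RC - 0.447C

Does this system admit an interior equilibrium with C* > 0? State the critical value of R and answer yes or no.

The predator equation gives dC/dt > 0 only when R > 0.447/0.00096 = 466.
Without the predator, R → K = 988. Since 988 > 466, the predator can invade and persist.

Threshold R = 466; K > 466, so yes, the predator persists.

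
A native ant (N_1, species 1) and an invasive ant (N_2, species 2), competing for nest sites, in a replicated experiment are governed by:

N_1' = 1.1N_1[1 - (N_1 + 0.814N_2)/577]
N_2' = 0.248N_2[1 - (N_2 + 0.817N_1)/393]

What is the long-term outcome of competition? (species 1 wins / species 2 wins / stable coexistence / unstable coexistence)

Compare the nullcline intercepts: K1/α12 = 577/0.814 = 709 > K2 = 393; K2/α21 = 393/0.817 = 481 < K1 = 577.
Since the inequalities point opposite ways, species 1 can invade but species 2 cannot.

species 1 excludes species 2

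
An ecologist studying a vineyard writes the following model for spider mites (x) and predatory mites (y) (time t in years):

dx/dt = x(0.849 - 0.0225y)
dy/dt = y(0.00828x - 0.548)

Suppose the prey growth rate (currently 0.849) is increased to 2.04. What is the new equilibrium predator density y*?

At the interior fixed point, setting dx/dt = 0 with x > 0 fixes y* = (prey growth rate)/(xy coefficient) — independent of the other coefficients.
With the change, y* = 2.04/0.0225 = 90.7; it rises from 37.7.

y* ≈ 90.7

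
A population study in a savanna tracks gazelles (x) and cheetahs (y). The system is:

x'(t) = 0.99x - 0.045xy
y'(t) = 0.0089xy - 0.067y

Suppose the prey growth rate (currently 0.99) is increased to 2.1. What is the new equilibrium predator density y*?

y* ≈ 46.7

At the interior fixed point, setting dx/dt = 0 with x > 0 fixes y* = (prey growth rate)/(xy coefficient) — independent of the other coefficients.
With the change, y* = 2.1/0.045 = 46.7; it rises from 22.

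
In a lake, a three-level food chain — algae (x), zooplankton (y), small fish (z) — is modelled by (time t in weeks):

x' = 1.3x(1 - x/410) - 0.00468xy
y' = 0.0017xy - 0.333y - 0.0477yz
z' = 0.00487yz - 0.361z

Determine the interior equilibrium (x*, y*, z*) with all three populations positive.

From dz/dt = 0: 0.00487y* = 0.361, so y* = 74.1.
From dx/dt = 0: 1.3(1 - x*/410) = 0.00468·74.1, giving x* = 410·(1 - 0.267) = 301.
From dy/dt = 0: 0.0017·301 - 0.333 = 0.0477z*, so z* = 0.178/0.0477 = 3.73.

x* ≈ 301, y* ≈ 74.1, z* ≈ 3.73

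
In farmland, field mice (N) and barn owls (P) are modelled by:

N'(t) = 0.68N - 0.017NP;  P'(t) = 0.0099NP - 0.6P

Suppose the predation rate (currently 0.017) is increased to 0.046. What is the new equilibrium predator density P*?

P* ≈ 14.8

At the interior fixed point, setting dN/dt = 0 with N > 0 fixes P* = (prey growth rate)/(NP coefficient) — independent of the other coefficients.
With the change, P* = 0.68/0.046 = 14.8; it falls from 40.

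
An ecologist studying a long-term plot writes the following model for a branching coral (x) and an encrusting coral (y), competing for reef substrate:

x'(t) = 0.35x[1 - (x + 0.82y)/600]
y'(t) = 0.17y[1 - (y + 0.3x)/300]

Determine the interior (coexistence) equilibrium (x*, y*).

x* ≈ 469, y* ≈ 159

Setting both brackets to zero gives the nullclines x + 0.82y = 600 and 0.3x + y = 300.
Substituting y = 300 - 0.3x into the first: x(1 - 0.82·0.3) = 600 - 0.82·300.
So x* = 354/0.754 = 469, and then y* = 300 - 0.3·469 = 159.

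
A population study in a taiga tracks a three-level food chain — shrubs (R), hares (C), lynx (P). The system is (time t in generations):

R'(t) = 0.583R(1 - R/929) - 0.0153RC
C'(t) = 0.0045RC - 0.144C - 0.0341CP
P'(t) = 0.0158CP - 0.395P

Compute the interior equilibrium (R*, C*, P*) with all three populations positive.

From dP/dt = 0: 0.0158C* = 0.395, so C* = 25.
From dR/dt = 0: 0.583(1 - R*/929) = 0.0153·25, giving R* = 929·(1 - 0.656) = 319.
From dC/dt = 0: 0.0045·319 - 0.144 = 0.0341P*, so P* = 1.29/0.0341 = 37.9.

R* ≈ 319, C* ≈ 25, P* ≈ 37.9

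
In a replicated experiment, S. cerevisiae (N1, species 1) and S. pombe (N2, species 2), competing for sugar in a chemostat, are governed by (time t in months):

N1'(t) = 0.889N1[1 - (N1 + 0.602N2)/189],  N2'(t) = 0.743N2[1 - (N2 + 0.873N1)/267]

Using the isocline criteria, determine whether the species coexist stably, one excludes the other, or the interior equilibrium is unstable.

stable coexistence

Compare the nullcline intercepts: K1/α12 = 189/0.602 = 314 > K2 = 267; K2/α21 = 267/0.873 = 306 > K1 = 189.
Since both inequalities hold, each species can invade when rare, so the interior equilibrium is stable.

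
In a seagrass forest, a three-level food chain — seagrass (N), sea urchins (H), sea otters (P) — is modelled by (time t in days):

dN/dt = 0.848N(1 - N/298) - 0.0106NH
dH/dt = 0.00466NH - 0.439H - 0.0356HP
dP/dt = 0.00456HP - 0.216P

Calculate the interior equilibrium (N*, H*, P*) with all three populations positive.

N* ≈ 122, H* ≈ 47.4, P* ≈ 3.58

From dP/dt = 0: 0.00456H* = 0.216, so H* = 47.4.
From dN/dt = 0: 0.848(1 - N*/298) = 0.0106·47.4, giving N* = 298·(1 - 0.592) = 122.
From dH/dt = 0: 0.00466·122 - 0.439 = 0.0356P*, so P* = 0.127/0.0356 = 3.58.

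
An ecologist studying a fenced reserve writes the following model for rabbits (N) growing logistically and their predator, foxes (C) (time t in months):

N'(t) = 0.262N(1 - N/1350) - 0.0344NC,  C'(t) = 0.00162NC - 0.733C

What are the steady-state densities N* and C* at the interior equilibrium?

From dC/dt = 0 with C > 0: 0.00162N* = 0.733, so N* = 452.
Substitute into dN/dt = 0: 0.262(1 - 452/1350) = 0.0344C*.
The bracket is 0.665, giving C* = 0.174/0.0344 = 5.06.

N* ≈ 452, C* ≈ 5.06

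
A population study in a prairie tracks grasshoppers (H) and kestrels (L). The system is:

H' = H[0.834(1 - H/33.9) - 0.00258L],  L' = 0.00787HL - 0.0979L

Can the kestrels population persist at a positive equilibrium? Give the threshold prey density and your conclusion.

The predator equation gives dL/dt > 0 only when H > 0.0979/0.00787 = 12.4.
Without the predator, H → K = 33.9. Since 33.9 > 12.4, the predator can invade and persist.

Threshold H = 12.4; K > 12.4, so yes, the predator persists.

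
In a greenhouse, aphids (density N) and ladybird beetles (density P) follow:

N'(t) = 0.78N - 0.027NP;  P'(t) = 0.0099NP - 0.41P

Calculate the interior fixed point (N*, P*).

N* ≈ 41.4, P* ≈ 28.9

Set dP/dt = 0 with P > 0: 0.0099N - 0.41 = 0, so N* = 0.41/0.0099 = 41.4.
Set dN/dt = 0 with N > 0: 0.78 - 0.027P = 0, so P* = 0.78/0.027 = 28.9.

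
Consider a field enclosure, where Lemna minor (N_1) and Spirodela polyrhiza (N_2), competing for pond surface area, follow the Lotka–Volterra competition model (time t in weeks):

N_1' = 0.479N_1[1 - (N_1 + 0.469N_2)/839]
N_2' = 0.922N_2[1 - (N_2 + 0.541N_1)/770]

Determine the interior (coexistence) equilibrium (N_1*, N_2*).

N_1* ≈ 640, N_2* ≈ 424

Setting both brackets to zero gives the nullclines N_1 + 0.469N_2 = 839 and 0.541N_1 + N_2 = 770.
Substituting N_2 = 770 - 0.541N_1 into the first: N_1(1 - 0.469·0.541) = 839 - 0.469·770.
So N_1* = 478/0.746 = 640, and then N_2* = 770 - 0.541·640 = 424.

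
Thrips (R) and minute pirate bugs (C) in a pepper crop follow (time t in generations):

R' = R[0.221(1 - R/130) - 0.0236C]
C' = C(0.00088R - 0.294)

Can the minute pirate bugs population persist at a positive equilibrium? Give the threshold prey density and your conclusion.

The predator equation gives dC/dt > 0 only when R > 0.294/0.00088 = 334.
Without the predator, R → K = 130. Since 130 < 334, the predator cannot invade.

Threshold R = 334; K < 334, so no, the predator goes extinct.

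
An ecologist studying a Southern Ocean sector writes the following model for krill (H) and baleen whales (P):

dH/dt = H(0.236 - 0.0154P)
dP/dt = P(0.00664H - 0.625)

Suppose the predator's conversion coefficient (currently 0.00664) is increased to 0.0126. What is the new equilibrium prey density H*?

H* ≈ 49.6

At the interior fixed point, setting dP/dt = 0 with P > 0 fixes H* = (predator death rate)/(HP coefficient) — independent of the other coefficients.
With the change, H* = 0.625/0.0126 = 49.6; it falls from 94.1.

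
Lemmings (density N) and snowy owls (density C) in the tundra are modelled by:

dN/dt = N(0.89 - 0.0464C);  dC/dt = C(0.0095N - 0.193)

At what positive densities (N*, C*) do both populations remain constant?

N* ≈ 20.3, C* ≈ 19.2

Set dC/dt = 0 with C > 0: 0.0095N - 0.193 = 0, so N* = 0.193/0.0095 = 20.3.
Set dN/dt = 0 with N > 0: 0.89 - 0.0464C = 0, so C* = 0.89/0.0464 = 19.2.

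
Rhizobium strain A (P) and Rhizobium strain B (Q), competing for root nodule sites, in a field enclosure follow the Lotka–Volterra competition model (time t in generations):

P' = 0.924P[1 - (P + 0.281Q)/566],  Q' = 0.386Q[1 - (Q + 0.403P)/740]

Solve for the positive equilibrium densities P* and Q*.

P* ≈ 404, Q* ≈ 577

Setting both brackets to zero gives the nullclines P + 0.281Q = 566 and 0.403P + Q = 740.
Substituting Q = 740 - 0.403P into the first: P(1 - 0.281·0.403) = 566 - 0.281·740.
So P* = 358/0.887 = 404, and then Q* = 740 - 0.403·404 = 577.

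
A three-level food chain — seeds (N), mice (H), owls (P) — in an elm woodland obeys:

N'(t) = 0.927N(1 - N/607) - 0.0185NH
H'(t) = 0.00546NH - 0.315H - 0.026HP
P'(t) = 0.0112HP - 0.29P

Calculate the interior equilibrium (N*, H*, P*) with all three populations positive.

From dP/dt = 0: 0.0112H* = 0.29, so H* = 25.9.
From dN/dt = 0: 0.927(1 - N*/607) = 0.0185·25.9, giving N* = 607·(1 - 0.517) = 293.
From dH/dt = 0: 0.00546·293 - 0.315 = 0.026P*, so P* = 1.29/0.026 = 49.5.

N* ≈ 293, H* ≈ 25.9, P* ≈ 49.5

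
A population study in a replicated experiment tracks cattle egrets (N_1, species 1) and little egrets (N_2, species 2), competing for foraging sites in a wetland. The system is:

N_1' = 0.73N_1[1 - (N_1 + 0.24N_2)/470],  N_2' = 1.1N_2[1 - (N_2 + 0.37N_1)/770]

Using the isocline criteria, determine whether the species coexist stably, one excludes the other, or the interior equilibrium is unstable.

Compare the nullcline intercepts: K1/α12 = 470/0.24 = 1960 > K2 = 770; K2/α21 = 770/0.37 = 2080 > K1 = 470.
Since both inequalities hold, each species can invade when rare, so the interior equilibrium is stable.

stable coexistence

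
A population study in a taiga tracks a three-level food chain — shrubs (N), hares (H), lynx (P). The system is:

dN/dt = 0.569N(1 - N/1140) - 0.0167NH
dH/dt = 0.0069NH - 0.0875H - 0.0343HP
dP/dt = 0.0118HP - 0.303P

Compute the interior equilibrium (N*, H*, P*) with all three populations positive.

N* ≈ 281, H* ≈ 25.7, P* ≈ 53.9

From dP/dt = 0: 0.0118H* = 0.303, so H* = 25.7.
From dN/dt = 0: 0.569(1 - N*/1140) = 0.0167·25.7, giving N* = 1140·(1 - 0.754) = 281.
From dH/dt = 0: 0.0069·281 - 0.0875 = 0.0343P*, so P* = 1.85/0.0343 = 53.9.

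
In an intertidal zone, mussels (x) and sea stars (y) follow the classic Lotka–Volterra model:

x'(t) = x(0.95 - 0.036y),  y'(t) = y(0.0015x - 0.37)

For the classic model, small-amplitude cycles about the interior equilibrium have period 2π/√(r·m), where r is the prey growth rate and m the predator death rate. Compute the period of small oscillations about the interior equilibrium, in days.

T ≈ 10.6 days

Here r = 0.95 and m = 0.37, so r·m = 0.351.
ω = √0.351 = 0.593 per day, hence T = 2π/ω ≈ 10.6 days.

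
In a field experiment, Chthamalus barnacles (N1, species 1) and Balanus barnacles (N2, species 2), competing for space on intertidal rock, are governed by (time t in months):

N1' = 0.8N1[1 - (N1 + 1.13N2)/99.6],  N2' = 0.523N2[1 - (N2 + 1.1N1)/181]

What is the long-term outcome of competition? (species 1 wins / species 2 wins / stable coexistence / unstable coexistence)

Compare the nullcline intercepts: K1/α12 = 99.6/1.13 = 88.1 < K2 = 181; K2/α21 = 181/1.1 = 165 > K1 = 99.6.
Since the inequalities point opposite ways, species 2 can invade but species 1 cannot.

species 2 excludes species 1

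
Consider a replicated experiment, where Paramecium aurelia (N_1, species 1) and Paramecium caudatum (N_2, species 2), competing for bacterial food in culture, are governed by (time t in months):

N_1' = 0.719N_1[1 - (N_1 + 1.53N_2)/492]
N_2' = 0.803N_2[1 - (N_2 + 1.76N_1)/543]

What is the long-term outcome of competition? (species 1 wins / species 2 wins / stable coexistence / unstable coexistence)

Compare the nullcline intercepts: K1/α12 = 492/1.53 = 322 < K2 = 543; K2/α21 = 543/1.76 = 309 < K1 = 492.
Since both are reversed, neither can invade when rare; the interior point is a saddle.

unstable coexistence (outcome depends on initial conditions)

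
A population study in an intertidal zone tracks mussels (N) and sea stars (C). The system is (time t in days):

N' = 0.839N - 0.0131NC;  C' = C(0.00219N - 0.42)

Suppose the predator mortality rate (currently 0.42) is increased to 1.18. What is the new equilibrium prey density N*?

At the interior fixed point, setting dC/dt = 0 with C > 0 fixes N* = (predator death rate)/(NC coefficient) — independent of the other coefficients.
With the change, N* = 1.18/0.00219 = 539; it rises from 192.

N* ≈ 539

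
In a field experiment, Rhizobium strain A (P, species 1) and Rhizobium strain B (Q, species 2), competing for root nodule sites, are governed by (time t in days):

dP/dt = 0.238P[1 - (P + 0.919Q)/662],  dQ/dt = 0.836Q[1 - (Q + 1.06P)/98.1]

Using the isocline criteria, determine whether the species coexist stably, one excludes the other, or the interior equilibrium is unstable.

species 1 excludes species 2

Compare the nullcline intercepts: K1/α12 = 662/0.919 = 720 > K2 = 98.1; K2/α21 = 98.1/1.06 = 92.5 < K1 = 662.
Since the inequalities point opposite ways, species 1 can invade but species 2 cannot.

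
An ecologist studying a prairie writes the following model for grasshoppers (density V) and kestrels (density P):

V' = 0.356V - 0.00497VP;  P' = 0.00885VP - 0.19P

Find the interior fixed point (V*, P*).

Set dP/dt = 0 with P > 0: 0.00885V - 0.19 = 0, so V* = 0.19/0.00885 = 21.5.
Set dV/dt = 0 with V > 0: 0.356 - 0.00497P = 0, so P* = 0.356/0.00497 = 71.6.

V* ≈ 21.5, P* ≈ 71.6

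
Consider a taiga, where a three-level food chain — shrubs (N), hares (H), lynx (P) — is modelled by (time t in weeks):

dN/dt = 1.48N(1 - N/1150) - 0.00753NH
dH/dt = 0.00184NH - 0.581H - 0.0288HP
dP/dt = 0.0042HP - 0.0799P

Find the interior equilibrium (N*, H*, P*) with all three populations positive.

N* ≈ 1040, H* ≈ 19, P* ≈ 46.2

From dP/dt = 0: 0.0042H* = 0.0799, so H* = 19.
From dN/dt = 0: 1.48(1 - N*/1150) = 0.00753·19, giving N* = 1150·(1 - 0.0968) = 1040.
From dH/dt = 0: 0.00184·1040 - 0.581 = 0.0288P*, so P* = 1.33/0.0288 = 46.2.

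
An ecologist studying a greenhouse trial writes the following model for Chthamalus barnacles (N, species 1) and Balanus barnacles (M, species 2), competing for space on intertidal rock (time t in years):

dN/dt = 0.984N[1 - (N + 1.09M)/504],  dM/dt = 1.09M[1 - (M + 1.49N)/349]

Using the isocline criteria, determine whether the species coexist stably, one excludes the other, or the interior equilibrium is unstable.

Compare the nullcline intercepts: K1/α12 = 504/1.09 = 462 > K2 = 349; K2/α21 = 349/1.49 = 234 < K1 = 504.
Since the inequalities point opposite ways, species 1 can invade but species 2 cannot.

species 1 excludes species 2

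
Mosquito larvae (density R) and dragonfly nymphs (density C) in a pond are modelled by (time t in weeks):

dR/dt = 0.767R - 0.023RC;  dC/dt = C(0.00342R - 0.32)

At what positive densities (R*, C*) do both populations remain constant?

Set dC/dt = 0 with C > 0: 0.00342R - 0.32 = 0, so R* = 0.32/0.00342 = 93.6.
Set dR/dt = 0 with R > 0: 0.767 - 0.023C = 0, so C* = 0.767/0.023 = 33.3.

R* ≈ 93.6, C* ≈ 33.3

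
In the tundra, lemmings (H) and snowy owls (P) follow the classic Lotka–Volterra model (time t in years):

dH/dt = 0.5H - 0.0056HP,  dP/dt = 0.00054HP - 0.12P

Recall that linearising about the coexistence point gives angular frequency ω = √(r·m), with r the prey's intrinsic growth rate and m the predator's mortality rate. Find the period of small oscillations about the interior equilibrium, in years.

Here r = 0.5 and m = 0.12, so r·m = 0.06.
ω = √0.06 = 0.245 per year, hence T = 2π/ω ≈ 25.7 years.

T ≈ 25.7 years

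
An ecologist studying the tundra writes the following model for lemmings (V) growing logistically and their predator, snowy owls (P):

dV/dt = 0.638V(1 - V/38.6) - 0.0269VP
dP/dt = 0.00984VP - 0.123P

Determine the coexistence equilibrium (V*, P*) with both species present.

From dP/dt = 0 with P > 0: 0.00984V* = 0.123, so V* = 12.5.
Substitute into dV/dt = 0: 0.638(1 - 12.5/38.6) = 0.0269P*.
The bracket is 0.676, giving P* = 0.431/0.0269 = 16.

V* ≈ 12.5, P* ≈ 16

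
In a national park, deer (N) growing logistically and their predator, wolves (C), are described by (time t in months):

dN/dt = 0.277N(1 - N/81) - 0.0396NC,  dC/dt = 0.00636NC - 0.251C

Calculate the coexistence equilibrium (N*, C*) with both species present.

From dC/dt = 0 with C > 0: 0.00636N* = 0.251, so N* = 39.5.
Substitute into dN/dt = 0: 0.277(1 - 39.5/81) = 0.0396C*.
The bracket is 0.513, giving C* = 0.142/0.0396 = 3.59.

N* ≈ 39.5, C* ≈ 3.59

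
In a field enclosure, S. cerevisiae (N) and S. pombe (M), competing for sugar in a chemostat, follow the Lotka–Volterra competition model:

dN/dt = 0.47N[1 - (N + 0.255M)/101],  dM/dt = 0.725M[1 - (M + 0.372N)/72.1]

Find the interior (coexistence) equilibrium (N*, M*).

N* ≈ 91.3, M* ≈ 38.1

Setting both brackets to zero gives the nullclines N + 0.255M = 101 and 0.372N + M = 72.1.
Substituting M = 72.1 - 0.372N into the first: N(1 - 0.255·0.372) = 101 - 0.255·72.1.
So N* = 82.6/0.905 = 91.3, and then M* = 72.1 - 0.372·91.3 = 38.1.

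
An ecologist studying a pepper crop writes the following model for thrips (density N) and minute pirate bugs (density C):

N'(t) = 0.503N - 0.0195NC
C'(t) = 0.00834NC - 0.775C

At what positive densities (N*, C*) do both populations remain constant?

Set dC/dt = 0 with C > 0: 0.00834N - 0.775 = 0, so N* = 0.775/0.00834 = 92.9.
Set dN/dt = 0 with N > 0: 0.503 - 0.0195C = 0, so C* = 0.503/0.0195 = 25.8.

N* ≈ 92.9, C* ≈ 25.8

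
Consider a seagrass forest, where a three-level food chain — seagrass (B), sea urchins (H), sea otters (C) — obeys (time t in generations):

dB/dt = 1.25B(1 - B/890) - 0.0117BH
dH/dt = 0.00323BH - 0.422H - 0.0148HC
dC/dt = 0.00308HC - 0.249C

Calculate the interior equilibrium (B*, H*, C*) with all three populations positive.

From dC/dt = 0: 0.00308H* = 0.249, so H* = 80.8.
From dB/dt = 0: 1.25(1 - B*/890) = 0.0117·80.8, giving B* = 890·(1 - 0.757) = 217.
From dH/dt = 0: 0.00323·217 - 0.422 = 0.0148C*, so C* = 0.277/0.0148 = 18.7.

B* ≈ 217, H* ≈ 80.8, C* ≈ 18.7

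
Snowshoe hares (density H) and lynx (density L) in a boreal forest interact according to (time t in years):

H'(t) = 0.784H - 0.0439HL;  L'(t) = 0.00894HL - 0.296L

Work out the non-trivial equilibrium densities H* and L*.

H* ≈ 33.1, L* ≈ 17.9

Set dL/dt = 0 with L > 0: 0.00894H - 0.296 = 0, so H* = 0.296/0.00894 = 33.1.
Set dH/dt = 0 with H > 0: 0.784 - 0.0439L = 0, so L* = 0.784/0.0439 = 17.9.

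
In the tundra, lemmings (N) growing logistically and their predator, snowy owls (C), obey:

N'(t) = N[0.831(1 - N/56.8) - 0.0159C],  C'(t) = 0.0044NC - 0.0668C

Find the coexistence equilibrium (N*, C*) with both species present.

N* ≈ 15.2, C* ≈ 38.3

From dC/dt = 0 with C > 0: 0.0044N* = 0.0668, so N* = 15.2.
Substitute into dN/dt = 0: 0.831(1 - 15.2/56.8) = 0.0159C*.
The bracket is 0.733, giving C* = 0.609/0.0159 = 38.3.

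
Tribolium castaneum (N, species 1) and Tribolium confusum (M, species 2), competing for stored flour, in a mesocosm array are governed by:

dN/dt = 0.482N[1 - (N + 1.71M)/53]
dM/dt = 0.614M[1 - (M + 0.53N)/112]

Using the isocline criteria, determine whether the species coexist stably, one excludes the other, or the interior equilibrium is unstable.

Compare the nullcline intercepts: K1/α12 = 53/1.71 = 31 < K2 = 112; K2/α21 = 112/0.53 = 211 > K1 = 53.
Since the inequalities point opposite ways, species 2 can invade but species 1 cannot.

species 2 excludes species 1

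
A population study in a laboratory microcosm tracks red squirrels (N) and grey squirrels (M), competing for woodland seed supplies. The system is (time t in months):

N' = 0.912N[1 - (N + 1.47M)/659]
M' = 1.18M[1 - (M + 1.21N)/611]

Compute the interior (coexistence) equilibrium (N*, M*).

N* ≈ 307, M* ≈ 239

Setting both brackets to zero gives the nullclines N + 1.47M = 659 and 1.21N + M = 611.
Substituting M = 611 - 1.21N into the first: N(1 - 1.47·1.21) = 659 - 1.47·611.
So N* = -239/-0.779 = 307, and then M* = 611 - 1.21·307 = 239.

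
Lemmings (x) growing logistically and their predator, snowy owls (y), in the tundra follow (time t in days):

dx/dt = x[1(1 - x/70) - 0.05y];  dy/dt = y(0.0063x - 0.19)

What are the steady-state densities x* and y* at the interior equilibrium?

From dy/dt = 0 with y > 0: 0.0063x* = 0.19, so x* = 30.2.
Substitute into dx/dt = 0: 1(1 - 30.2/70) = 0.05y*.
The bracket is 0.569, giving y* = 0.569/0.05 = 11.4.

x* ≈ 30.2, y* ≈ 11.4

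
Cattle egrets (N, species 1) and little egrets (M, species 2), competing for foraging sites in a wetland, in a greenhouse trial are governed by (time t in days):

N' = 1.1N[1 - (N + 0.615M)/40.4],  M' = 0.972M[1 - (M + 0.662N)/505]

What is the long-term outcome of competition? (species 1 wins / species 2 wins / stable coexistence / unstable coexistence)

species 2 excludes species 1

Compare the nullcline intercepts: K1/α12 = 40.4/0.615 = 65.7 < K2 = 505; K2/α21 = 505/0.662 = 763 > K1 = 40.4.
Since the inequalities point opposite ways, species 2 can invade but species 1 cannot.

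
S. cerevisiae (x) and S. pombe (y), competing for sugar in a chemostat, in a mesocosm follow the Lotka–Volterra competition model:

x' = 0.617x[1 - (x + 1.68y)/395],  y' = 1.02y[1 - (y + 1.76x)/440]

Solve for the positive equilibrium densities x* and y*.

x* ≈ 176, y* ≈ 130

Setting both brackets to zero gives the nullclines x + 1.68y = 395 and 1.76x + y = 440.
Substituting y = 440 - 1.76x into the first: x(1 - 1.68·1.76) = 395 - 1.68·440.
So x* = -344/-1.96 = 176, and then y* = 440 - 1.76·176 = 130.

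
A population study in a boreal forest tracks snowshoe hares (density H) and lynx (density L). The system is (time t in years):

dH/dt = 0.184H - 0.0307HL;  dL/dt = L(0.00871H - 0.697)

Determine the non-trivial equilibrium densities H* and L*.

H* ≈ 80, L* ≈ 5.99

Set dL/dt = 0 with L > 0: 0.00871H - 0.697 = 0, so H* = 0.697/0.00871 = 80.
Set dH/dt = 0 with H > 0: 0.184 - 0.0307L = 0, so L* = 0.184/0.0307 = 5.99.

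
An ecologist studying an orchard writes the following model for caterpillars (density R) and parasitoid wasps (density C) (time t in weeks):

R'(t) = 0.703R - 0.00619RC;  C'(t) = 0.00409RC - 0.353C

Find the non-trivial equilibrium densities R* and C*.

R* ≈ 86.3, C* ≈ 114

Set dC/dt = 0 with C > 0: 0.00409R - 0.353 = 0, so R* = 0.353/0.00409 = 86.3.
Set dR/dt = 0 with R > 0: 0.703 - 0.00619C = 0, so C* = 0.703/0.00619 = 114.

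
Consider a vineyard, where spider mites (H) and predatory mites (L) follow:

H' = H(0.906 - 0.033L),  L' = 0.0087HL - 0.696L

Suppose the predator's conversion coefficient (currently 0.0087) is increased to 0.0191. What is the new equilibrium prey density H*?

H* ≈ 36.4

At the interior fixed point, setting dL/dt = 0 with L > 0 fixes H* = (predator death rate)/(HL coefficient) — independent of the other coefficients.
With the change, H* = 0.696/0.0191 = 36.4; it falls from 80.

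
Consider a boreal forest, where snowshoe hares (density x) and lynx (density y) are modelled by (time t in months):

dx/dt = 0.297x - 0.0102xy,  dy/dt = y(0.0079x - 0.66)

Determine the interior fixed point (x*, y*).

x* ≈ 83.5, y* ≈ 29.1

Set dy/dt = 0 with y > 0: 0.0079x - 0.66 = 0, so x* = 0.66/0.0079 = 83.5.
Set dx/dt = 0 with x > 0: 0.297 - 0.0102y = 0, so y* = 0.297/0.0102 = 29.1.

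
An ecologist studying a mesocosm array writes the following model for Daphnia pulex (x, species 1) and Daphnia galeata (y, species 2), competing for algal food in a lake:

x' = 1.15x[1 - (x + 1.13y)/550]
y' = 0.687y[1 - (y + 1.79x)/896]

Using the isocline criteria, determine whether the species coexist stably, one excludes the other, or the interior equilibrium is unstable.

unstable coexistence (outcome depends on initial conditions)

Compare the nullcline intercepts: K1/α12 = 550/1.13 = 487 < K2 = 896; K2/α21 = 896/1.79 = 501 < K1 = 550.
Since both are reversed, neither can invade when rare; the interior point is a saddle.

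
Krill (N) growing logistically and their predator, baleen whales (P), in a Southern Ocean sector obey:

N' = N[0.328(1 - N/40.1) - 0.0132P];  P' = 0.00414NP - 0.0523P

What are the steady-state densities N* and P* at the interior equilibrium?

From dP/dt = 0 with P > 0: 0.00414N* = 0.0523, so N* = 12.6.
Substitute into dN/dt = 0: 0.328(1 - 12.6/40.1) = 0.0132P*.
The bracket is 0.685, giving P* = 0.225/0.0132 = 17.

N* ≈ 12.6, P* ≈ 17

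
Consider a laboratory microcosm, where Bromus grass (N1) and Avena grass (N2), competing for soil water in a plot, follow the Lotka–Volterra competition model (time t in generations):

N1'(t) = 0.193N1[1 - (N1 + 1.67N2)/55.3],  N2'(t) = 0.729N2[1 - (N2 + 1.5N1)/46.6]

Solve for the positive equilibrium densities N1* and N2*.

N1* ≈ 15, N2* ≈ 24.2

Setting both brackets to zero gives the nullclines N1 + 1.67N2 = 55.3 and 1.5N1 + N2 = 46.6.
Substituting N2 = 46.6 - 1.5N1 into the first: N1(1 - 1.67·1.5) = 55.3 - 1.67·46.6.
So N1* = -22.5/-1.5 = 15, and then N2* = 46.6 - 1.5·15 = 24.2.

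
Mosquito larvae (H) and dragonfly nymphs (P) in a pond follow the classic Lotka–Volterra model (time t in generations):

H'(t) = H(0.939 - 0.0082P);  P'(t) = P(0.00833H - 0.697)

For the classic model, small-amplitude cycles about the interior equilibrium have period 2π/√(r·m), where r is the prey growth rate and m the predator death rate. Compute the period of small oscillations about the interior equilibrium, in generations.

Here r = 0.939 and m = 0.697, so r·m = 0.654.
ω = √0.654 = 0.809 per generation, hence T = 2π/ω ≈ 7.77 generations.

T ≈ 7.77 generations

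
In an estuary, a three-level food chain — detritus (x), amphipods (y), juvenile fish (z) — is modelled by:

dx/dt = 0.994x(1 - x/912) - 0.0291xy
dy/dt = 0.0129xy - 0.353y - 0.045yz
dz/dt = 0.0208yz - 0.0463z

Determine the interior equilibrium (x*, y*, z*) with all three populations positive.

From dz/dt = 0: 0.0208y* = 0.0463, so y* = 2.23.
From dx/dt = 0: 0.994(1 - x*/912) = 0.0291·2.23, giving x* = 912·(1 - 0.0652) = 853.
From dy/dt = 0: 0.0129·853 - 0.353 = 0.045z*, so z* = 10.6/0.045 = 237.

x* ≈ 853, y* ≈ 2.23, z* ≈ 237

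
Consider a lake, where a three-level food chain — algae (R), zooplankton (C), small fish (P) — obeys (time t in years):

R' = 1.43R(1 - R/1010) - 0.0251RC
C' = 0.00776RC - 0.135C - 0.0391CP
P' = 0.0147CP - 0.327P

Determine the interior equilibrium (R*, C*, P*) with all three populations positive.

R* ≈ 616, C* ≈ 22.2, P* ≈ 119

From dP/dt = 0: 0.0147C* = 0.327, so C* = 22.2.
From dR/dt = 0: 1.43(1 - R*/1010) = 0.0251·22.2, giving R* = 1010·(1 - 0.39) = 616.
From dC/dt = 0: 0.00776·616 - 0.135 = 0.0391P*, so P* = 4.64/0.0391 = 119.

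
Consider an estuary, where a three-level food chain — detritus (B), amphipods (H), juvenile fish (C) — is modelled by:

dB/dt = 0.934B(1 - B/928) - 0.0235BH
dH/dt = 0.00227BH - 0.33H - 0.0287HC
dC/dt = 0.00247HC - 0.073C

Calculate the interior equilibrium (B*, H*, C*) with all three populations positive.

From dC/dt = 0: 0.00247H* = 0.073, so H* = 29.6.
From dB/dt = 0: 0.934(1 - B*/928) = 0.0235·29.6, giving B* = 928·(1 - 0.744) = 238.
From dH/dt = 0: 0.00227·238 - 0.33 = 0.0287C*, so C* = 0.21/0.0287 = 7.32.

B* ≈ 238, H* ≈ 29.6, C* ≈ 7.32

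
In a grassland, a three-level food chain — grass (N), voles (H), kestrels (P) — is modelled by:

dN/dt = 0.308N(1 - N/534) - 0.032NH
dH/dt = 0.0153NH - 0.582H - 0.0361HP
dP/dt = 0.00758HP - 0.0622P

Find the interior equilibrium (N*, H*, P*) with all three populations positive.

From dP/dt = 0: 0.00758H* = 0.0622, so H* = 8.21.
From dN/dt = 0: 0.308(1 - N*/534) = 0.032·8.21, giving N* = 534·(1 - 0.853) = 78.7.
From dH/dt = 0: 0.0153·78.7 - 0.582 = 0.0361P*, so P* = 0.623/0.0361 = 17.2.

N* ≈ 78.7, H* ≈ 8.21, P* ≈ 17.2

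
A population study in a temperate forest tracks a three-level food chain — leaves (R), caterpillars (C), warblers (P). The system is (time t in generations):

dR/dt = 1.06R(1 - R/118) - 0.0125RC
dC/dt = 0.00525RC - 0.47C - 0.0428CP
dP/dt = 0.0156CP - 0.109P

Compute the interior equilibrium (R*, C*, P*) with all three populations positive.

R* ≈ 108, C* ≈ 6.99, P* ≈ 2.3

From dP/dt = 0: 0.0156C* = 0.109, so C* = 6.99.
From dR/dt = 0: 1.06(1 - R*/118) = 0.0125·6.99, giving R* = 118·(1 - 0.0824) = 108.
From dC/dt = 0: 0.00525·108 - 0.47 = 0.0428P*, so P* = 0.0985/0.0428 = 2.3.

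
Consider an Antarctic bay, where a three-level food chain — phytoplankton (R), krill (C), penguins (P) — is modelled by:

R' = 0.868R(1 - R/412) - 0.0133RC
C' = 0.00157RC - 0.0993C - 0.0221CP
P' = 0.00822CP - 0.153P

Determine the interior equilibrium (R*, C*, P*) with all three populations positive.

R* ≈ 294, C* ≈ 18.6, P* ≈ 16.4

From dP/dt = 0: 0.00822C* = 0.153, so C* = 18.6.
From dR/dt = 0: 0.868(1 - R*/412) = 0.0133·18.6, giving R* = 412·(1 - 0.285) = 294.
From dC/dt = 0: 0.00157·294 - 0.0993 = 0.0221P*, so P* = 0.363/0.0221 = 16.4.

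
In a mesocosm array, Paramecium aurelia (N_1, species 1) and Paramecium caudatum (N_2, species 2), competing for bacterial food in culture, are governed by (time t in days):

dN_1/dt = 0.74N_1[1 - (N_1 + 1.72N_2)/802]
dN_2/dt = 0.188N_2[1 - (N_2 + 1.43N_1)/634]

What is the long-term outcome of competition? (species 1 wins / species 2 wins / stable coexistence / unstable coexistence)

Compare the nullcline intercepts: K1/α12 = 802/1.72 = 466 < K2 = 634; K2/α21 = 634/1.43 = 443 < K1 = 802.
Since both are reversed, neither can invade when rare; the interior point is a saddle.

unstable coexistence (outcome depends on initial conditions)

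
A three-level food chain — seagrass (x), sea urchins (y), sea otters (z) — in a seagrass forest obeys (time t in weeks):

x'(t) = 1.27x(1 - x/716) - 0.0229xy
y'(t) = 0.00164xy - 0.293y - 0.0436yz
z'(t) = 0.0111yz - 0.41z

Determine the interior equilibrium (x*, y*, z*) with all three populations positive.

From dz/dt = 0: 0.0111y* = 0.41, so y* = 36.9.
From dx/dt = 0: 1.27(1 - x*/716) = 0.0229·36.9, giving x* = 716·(1 - 0.666) = 239.
From dy/dt = 0: 0.00164·239 - 0.293 = 0.0436z*, so z* = 0.0992/0.0436 = 2.27.

x* ≈ 239, y* ≈ 36.9, z* ≈ 2.27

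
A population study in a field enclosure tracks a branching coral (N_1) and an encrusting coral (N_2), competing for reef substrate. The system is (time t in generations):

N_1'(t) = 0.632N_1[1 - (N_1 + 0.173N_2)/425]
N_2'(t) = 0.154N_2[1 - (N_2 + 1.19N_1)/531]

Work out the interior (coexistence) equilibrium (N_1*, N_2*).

N_1* ≈ 419, N_2* ≈ 31.8

Setting both brackets to zero gives the nullclines N_1 + 0.173N_2 = 425 and 1.19N_1 + N_2 = 531.
Substituting N_2 = 531 - 1.19N_1 into the first: N_1(1 - 0.173·1.19) = 425 - 0.173·531.
So N_1* = 333/0.794 = 419, and then N_2* = 531 - 1.19·419 = 31.8.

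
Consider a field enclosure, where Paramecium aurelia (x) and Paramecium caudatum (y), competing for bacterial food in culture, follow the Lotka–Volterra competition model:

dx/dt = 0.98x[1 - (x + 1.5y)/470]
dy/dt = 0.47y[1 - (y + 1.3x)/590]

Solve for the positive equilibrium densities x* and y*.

x* ≈ 437, y* ≈ 22.1

Setting both brackets to zero gives the nullclines x + 1.5y = 470 and 1.3x + y = 590.
Substituting y = 590 - 1.3x into the first: x(1 - 1.5·1.3) = 470 - 1.5·590.
So x* = -415/-0.95 = 437, and then y* = 590 - 1.3·437 = 22.1.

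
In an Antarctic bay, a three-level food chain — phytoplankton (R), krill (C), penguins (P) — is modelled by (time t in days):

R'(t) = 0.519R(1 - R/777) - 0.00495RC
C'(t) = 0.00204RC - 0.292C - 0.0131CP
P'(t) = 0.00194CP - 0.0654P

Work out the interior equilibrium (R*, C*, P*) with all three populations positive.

R* ≈ 527, C* ≈ 33.7, P* ≈ 59.8

From dP/dt = 0: 0.00194C* = 0.0654, so C* = 33.7.
From dR/dt = 0: 0.519(1 - R*/777) = 0.00495·33.7, giving R* = 777·(1 - 0.322) = 527.
From dC/dt = 0: 0.00204·527 - 0.292 = 0.0131P*, so P* = 0.783/0.0131 = 59.8.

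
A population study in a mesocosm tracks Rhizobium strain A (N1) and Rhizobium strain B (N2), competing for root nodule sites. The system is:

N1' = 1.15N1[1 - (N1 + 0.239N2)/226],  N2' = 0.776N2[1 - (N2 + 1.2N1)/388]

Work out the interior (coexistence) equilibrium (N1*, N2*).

N1* ≈ 187, N2* ≈ 164

Setting both brackets to zero gives the nullclines N1 + 0.239N2 = 226 and 1.2N1 + N2 = 388.
Substituting N2 = 388 - 1.2N1 into the first: N1(1 - 0.239·1.2) = 226 - 0.239·388.
So N1* = 133/0.713 = 187, and then N2* = 388 - 1.2·187 = 164.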